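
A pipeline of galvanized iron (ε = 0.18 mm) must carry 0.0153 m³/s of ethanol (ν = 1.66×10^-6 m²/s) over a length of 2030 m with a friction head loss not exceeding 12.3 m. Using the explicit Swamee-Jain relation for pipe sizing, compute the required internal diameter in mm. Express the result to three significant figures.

Swamee-Jain (Type III): D = 0.66·[ε^1.25·(LQ²/(gh_f))^4.75 + ν·Q^9.4·(L/(gh_f))^5.2]^0.04
LQ²/(gh_f) = 0.003938; L/(gh_f) = 16.82
Term 1 = ε^1.25·(…)^4.75 = 7.88×10^-17; Term 2 = ν·Q^9.4·(…)^5.2 = 3.40×10^-17
D = 0.66·(7.88×10^-17 + 3.40×10^-17)^0.04 = 0.1519 m = 152 mm
Check: V = 0.844 m/s, Re = 7.72×10^4, f = 0.02352, h_f = 11.4 m ≈ 12.3 m ✓

D ≈ 152 mm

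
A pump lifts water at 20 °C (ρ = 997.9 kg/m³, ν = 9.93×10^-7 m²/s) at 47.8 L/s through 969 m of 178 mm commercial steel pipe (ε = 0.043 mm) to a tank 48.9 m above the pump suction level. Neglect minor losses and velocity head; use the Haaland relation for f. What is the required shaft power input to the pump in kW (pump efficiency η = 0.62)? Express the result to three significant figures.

P_shaft ≈ 49.4 kW

V = 4Q/(πD²) = 1.921 m/s; Re = 3.44×10^5; ε/D = 2.42×10^-4; f = 0.01616
h_f = f(L/D)V²/2g = 16.55 m
Total head H = z + h_f = 48.9 + 16.55 = 65.45 m
P_hyd = ρgQH = 997.9·9.81·0.0478·65.45 = 30.62 kW
P_shaft = P_hyd/η = 30.62/0.62 = 49.39 kW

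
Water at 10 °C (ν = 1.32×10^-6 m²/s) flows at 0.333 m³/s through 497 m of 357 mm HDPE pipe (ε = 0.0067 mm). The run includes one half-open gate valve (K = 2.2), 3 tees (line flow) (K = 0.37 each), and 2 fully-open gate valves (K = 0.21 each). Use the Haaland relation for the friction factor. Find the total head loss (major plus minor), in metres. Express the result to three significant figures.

H_L ≈ 11.6 m

V = 4Q/(πD²) = 3.327 m/s; V²/2g = 0.5641 m
Re = 9.00×10^5, ε/D = 1.88×10^-5 → f = 0.01212 (Haaland)
Major: h_f = f(L/D)·V²/2g = 0.01212·1392·0.5641 = 9.519 m
Minor: ΣK = 3.73; h_m = ΣK·V²/2g = 2.104 m
Total H_L = 9.519 + 2.104 = 11.62 m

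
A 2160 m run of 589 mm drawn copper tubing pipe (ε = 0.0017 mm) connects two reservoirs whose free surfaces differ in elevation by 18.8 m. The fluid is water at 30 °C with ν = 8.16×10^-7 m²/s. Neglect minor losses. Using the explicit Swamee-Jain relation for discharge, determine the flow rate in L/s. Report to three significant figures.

Swamee-Jain (Type II): Q = -0.965·√(gD⁵h_f/L)·ln[ε/(3.7D) + √(3.17ν²L/(gD³h_f))]
√(gD⁵h_f/L) = √(9.81·0.589⁵·18.8/2160) = 0.07780
ε/(3.7D) = 7.80×10^-7; √(3.17ν²L/(gD³h_f)) = 1.10×10^-5
Q = -0.965·0.07780·ln(1.178×10^-5) = 0.8521 m³/s
Check: V = 3.13 m/s, Re = 2.26×10^6, f = 0.01029, h_f = 18.8 m ≈ 18.8 m ✓

Q ≈ 852 L/s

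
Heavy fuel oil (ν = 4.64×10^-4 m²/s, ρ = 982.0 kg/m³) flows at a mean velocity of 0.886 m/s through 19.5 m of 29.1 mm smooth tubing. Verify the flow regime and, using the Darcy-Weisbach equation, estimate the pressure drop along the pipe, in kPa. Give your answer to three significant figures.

Re = VD/ν = 0.886·0.02910/4.64×10^-4 = 55.6 → laminar (Re < 2300)
f = 64/Re = 1.152
h_f = f(L/D)V²/(2g) = 1.152·(19.5/0.02910)·0.886²/(2·9.81) = 30.88 m
Δp = ρg·h_f = 982.0·9.81·30.88 = 297.5 kPa

Δp ≈ 297 kPa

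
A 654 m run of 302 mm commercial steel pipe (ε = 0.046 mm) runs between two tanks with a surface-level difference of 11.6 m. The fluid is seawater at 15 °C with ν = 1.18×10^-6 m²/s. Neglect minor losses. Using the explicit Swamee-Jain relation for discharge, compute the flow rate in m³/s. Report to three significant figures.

Q ≈ 0.193 m³/s

Swamee-Jain (Type II): Q = -0.965·√(gD⁵h_f/L)·ln[ε/(3.7D) + √(3.17ν²L/(gD³h_f))]
√(gD⁵h_f/L) = √(9.81·0.302⁵·11.6/654) = 0.02091
ε/(3.7D) = 4.12×10^-5; √(3.17ν²L/(gD³h_f)) = 3.03×10^-5
Q = -0.965·0.02091·ln(7.151×10^-5) = 0.1926 m³/s
Check: V = 2.69 m/s, Re = 6.88×10^5, f = 0.01462, h_f = 11.7 m ≈ 11.6 m ✓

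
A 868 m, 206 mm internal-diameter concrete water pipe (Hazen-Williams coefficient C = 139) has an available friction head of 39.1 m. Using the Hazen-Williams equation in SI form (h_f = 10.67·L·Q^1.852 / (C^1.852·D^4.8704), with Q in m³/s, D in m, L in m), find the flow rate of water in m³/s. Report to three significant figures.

Rearranging: Q = [h_f·C^1.852·D^4.8704 / (10.67·L)]^(1/1.852)
Q = [39.1·139^1.852·0.206^4.8704 / (10.67·868)]^0.540 = 0.1139 m³/s

Q ≈ 0.114 m³/s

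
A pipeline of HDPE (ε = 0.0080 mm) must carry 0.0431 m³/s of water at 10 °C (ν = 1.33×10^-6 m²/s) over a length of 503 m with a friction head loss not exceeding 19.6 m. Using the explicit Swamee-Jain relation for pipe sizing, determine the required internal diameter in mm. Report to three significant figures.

Swamee-Jain (Type III): D = 0.66·[ε^1.25·(LQ²/(gh_f))^4.75 + ν·Q^9.4·(L/(gh_f))^5.2]^0.04
LQ²/(gh_f) = 0.004860; L/(gh_f) = 2.616
Term 1 = ε^1.25·(…)^4.75 = 4.37×10^-18; Term 2 = ν·Q^9.4·(…)^5.2 = 2.88×10^-17
D = 0.66·(4.37×10^-18 + 2.88×10^-17)^0.04 = 0.1447 m = 145 mm
Check: V = 2.62 m/s, Re = 2.85×10^5, f = 0.01511, h_f = 18.4 m ≈ 19.6 m ✓

D ≈ 145 mm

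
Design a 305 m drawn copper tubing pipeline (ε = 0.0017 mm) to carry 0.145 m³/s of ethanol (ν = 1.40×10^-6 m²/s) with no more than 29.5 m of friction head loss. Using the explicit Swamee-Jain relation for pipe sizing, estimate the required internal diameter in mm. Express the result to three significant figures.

D ≈ 189 mm

Swamee-Jain (Type III): D = 0.66·[ε^1.25·(LQ²/(gh_f))^4.75 + ν·Q^9.4·(L/(gh_f))^5.2]^0.04
LQ²/(gh_f) = 0.02216; L/(gh_f) = 1.054
Term 1 = ε^1.25·(…)^4.75 = 8.50×10^-16; Term 2 = ν·Q^9.4·(…)^5.2 = 2.41×10^-14
D = 0.66·(8.50×10^-16 + 2.41×10^-14)^0.04 = 0.1885 m = 189 mm
Check: V = 5.19 m/s, Re = 6.99×10^5, f = 0.01252, h_f = 27.8 m ≈ 29.5 m ✓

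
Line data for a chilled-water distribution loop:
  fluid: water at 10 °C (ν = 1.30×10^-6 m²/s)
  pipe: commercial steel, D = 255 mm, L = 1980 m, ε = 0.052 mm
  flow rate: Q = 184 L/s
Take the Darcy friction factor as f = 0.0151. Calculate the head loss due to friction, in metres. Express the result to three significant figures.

V = 4Q/(πD²) = 4·0.184/(π·0.255²) = 3.603 m/s
h_f = f(L/D)V²/(2g) = 0.01510·(1980/0.255)·3.603²/(2·9.81) = 77.57 m

h_f ≈ 77.6 m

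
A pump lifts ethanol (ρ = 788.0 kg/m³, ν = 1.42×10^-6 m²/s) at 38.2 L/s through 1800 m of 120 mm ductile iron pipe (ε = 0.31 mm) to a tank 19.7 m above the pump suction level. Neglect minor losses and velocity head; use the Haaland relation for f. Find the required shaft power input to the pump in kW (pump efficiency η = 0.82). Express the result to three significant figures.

V = 4Q/(πD²) = 3.378 m/s; Re = 2.85×10^5; ε/D = 0.00258; f = 0.02562
h_f = f(L/D)V²/2g = 223.4 m
Total head H = z + h_f = 19.7 + 223.4 = 243.1 m
P_hyd = ρgQH = 788.0·9.81·0.0382·243.1 = 71.80 kW
P_shaft = P_hyd/η = 71.80/0.82 = 87.56 kW

P_shaft ≈ 87.6 kW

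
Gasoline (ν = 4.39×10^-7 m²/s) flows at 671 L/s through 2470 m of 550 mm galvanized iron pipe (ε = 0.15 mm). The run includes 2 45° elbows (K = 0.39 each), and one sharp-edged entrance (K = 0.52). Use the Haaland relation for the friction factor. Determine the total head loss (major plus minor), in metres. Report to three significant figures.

H_L ≈ 27.7 m

V = 4Q/(πD²) = 2.824 m/s; V²/2g = 0.4066 m
Re = 3.54×10^6, ε/D = 2.73×10^-4 → f = 0.01487 (Haaland)
Major: h_f = f(L/D)·V²/2g = 0.01487·4491·0.4066 = 27.15 m
Minor: ΣK = 1.30; h_m = ΣK·V²/2g = 0.5285 m
Total H_L = 27.15 + 0.5285 = 27.68 m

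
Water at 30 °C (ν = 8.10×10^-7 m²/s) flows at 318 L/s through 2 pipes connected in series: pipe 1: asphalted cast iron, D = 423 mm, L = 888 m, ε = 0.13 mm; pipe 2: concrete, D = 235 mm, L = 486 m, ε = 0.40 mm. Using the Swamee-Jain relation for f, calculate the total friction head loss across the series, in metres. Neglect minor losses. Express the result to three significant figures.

Pipe 1: V = 2.263 m/s, Re = 1.18×10^6, ε/D = 3.07×10^-4, f = 0.01572, h_1 = f(L/D)V²/2g = 8.611 m
Pipe 2: V = 7.332 m/s, Re = 2.13×10^6, ε/D = 0.00170, f = 0.02259, h_2 = f(L/D)V²/2g = 128.0 m
Series → Q common, losses add: H = Σh = 136.6 m

H ≈ 137 m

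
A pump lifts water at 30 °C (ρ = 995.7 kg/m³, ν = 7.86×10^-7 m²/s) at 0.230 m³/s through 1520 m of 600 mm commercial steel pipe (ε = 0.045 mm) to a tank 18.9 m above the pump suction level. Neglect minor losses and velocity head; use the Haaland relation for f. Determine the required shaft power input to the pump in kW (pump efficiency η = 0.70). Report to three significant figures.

V = 4Q/(πD²) = 0.8135 m/s; Re = 6.21×10^5; ε/D = 7.50×10^-5; f = 0.01361
h_f = f(L/D)V²/2g = 1.163 m
Total head H = z + h_f = 18.9 + 1.163 = 20.06 m
P_hyd = ρgQH = 995.7·9.81·0.230·20.06 = 45.07 kW
P_shaft = P_hyd/η = 45.07/0.70 = 64.39 kW

P_shaft ≈ 64.4 kW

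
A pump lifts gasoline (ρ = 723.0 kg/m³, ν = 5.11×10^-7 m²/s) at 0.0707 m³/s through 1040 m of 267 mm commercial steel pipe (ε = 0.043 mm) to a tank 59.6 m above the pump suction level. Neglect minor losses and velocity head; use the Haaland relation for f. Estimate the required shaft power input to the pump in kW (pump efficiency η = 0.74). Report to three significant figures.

P_shaft ≈ 43.5 kW

V = 4Q/(πD²) = 1.263 m/s; Re = 6.60×10^5; ε/D = 1.61×10^-4; f = 0.01456
h_f = f(L/D)V²/2g = 4.609 m
Total head H = z + h_f = 59.6 + 4.609 = 64.21 m
P_hyd = ρgQH = 723.0·9.81·0.0707·64.21 = 32.20 kW
P_shaft = P_hyd/η = 32.20/0.74 = 43.51 kW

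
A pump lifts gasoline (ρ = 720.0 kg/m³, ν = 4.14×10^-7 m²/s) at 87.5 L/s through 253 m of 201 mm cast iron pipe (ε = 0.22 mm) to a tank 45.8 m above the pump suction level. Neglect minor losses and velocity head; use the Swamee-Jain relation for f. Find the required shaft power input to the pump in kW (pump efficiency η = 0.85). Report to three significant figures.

P_shaft ≈ 40.5 kW

V = 4Q/(πD²) = 2.758 m/s; Re = 1.34×10^6; ε/D = 0.00109; f = 0.02036
h_f = f(L/D)V²/2g = 9.934 m
Total head H = z + h_f = 45.8 + 9.934 = 55.73 m
P_hyd = ρgQH = 720.0·9.81·0.0875·55.73 = 34.45 kW
P_shaft = P_hyd/η = 34.45/0.85 = 40.52 kW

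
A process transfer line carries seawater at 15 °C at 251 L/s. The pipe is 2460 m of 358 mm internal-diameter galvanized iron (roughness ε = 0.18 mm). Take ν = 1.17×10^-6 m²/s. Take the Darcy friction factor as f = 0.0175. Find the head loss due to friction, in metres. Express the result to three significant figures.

V = 4Q/(πD²) = 4·0.251/(π·0.358²) = 2.494 m/s
h_f = f(L/D)V²/(2g) = 0.01750·(2460/0.358)·2.494²/(2·9.81) = 38.11 m

h_f ≈ 38.1 m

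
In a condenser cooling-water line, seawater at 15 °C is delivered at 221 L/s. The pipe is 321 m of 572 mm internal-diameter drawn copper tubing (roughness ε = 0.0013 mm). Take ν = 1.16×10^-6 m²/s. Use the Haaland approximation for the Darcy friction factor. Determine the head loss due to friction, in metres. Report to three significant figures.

V = 4Q/(πD²) = 4·0.221/(π·0.572²) = 0.8600 m/s
Re = VD/ν = 0.8600·0.572/1.16×10^-6 = 4.24×10^5 → turbulent
ε/D = 0.0013/572 = 2.27×10^-6
Haaland: f = 0.01348
h_f = f(L/D)V²/(2g) = 0.01348·(321/0.572)·0.8600²/(2·9.81) = 0.2852 m

h_f ≈ 0.285 m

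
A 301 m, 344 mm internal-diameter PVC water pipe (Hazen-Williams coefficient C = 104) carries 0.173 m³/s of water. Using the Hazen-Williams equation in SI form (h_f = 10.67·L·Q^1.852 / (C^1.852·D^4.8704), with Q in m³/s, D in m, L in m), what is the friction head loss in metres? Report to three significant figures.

h_f = 10.67·301·0.173^1.852 / (104^1.852·0.344^4.8704) = 4.142 m

h_f ≈ 4.14 m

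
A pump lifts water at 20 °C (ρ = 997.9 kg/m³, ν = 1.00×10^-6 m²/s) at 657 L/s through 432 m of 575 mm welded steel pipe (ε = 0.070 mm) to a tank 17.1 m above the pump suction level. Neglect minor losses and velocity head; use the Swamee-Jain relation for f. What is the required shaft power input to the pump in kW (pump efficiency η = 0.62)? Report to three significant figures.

P_shaft ≈ 212 kW

V = 4Q/(πD²) = 2.530 m/s; Re = 1.45×10^6; ε/D = 1.22×10^-4; f = 0.01347
h_f = f(L/D)V²/2g = 3.302 m
Total head H = z + h_f = 17.1 + 3.302 = 20.40 m
P_hyd = ρgQH = 997.9·9.81·0.657·20.40 = 131.2 kW
P_shaft = P_hyd/η = 131.2/0.62 = 211.6 kW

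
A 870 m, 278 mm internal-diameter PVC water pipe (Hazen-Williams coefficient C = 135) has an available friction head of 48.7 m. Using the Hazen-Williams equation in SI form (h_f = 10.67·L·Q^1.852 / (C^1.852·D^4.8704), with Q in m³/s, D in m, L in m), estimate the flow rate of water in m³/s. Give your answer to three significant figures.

Rearranging: Q = [h_f·C^1.852·D^4.8704 / (10.67·L)]^(1/1.852)
Q = [48.7·135^1.852·0.278^4.8704 / (10.67·870)]^0.540 = 0.2736 m³/s

Q ≈ 0.274 m³/s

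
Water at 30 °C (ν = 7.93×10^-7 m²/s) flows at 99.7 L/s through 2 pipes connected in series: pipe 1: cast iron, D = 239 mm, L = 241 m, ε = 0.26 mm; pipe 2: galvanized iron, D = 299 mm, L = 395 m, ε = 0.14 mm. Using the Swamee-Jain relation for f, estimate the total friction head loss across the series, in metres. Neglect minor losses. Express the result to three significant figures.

H ≈ 7.60 m

Pipe 1: V = 2.222 m/s, Re = 6.70×10^5, ε/D = 0.00109, f = 0.02058, h_1 = f(L/D)V²/2g = 5.223 m
Pipe 2: V = 1.420 m/s, Re = 5.35×10^5, ε/D = 4.68×10^-4, f = 0.01751, h_2 = f(L/D)V²/2g = 2.378 m
Series → Q common, losses add: H = Σh = 7.600 m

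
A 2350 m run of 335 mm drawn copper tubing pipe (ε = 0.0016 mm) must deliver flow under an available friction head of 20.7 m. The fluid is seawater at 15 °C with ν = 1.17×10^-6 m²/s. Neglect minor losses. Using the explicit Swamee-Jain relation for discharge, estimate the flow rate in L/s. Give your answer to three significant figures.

Q ≈ 188 L/s

Swamee-Jain (Type II): Q = -0.965·√(gD⁵h_f/L)·ln[ε/(3.7D) + √(3.17ν²L/(gD³h_f))]
√(gD⁵h_f/L) = √(9.81·0.335⁵·20.7/2350) = 0.01909
ε/(3.7D) = 1.29×10^-6; √(3.17ν²L/(gD³h_f)) = 3.65×10^-5
Q = -0.965·0.01909·ln(3.784×10^-5) = 0.1876 m³/s
Check: V = 2.13 m/s, Re = 6.09×10^5, f = 0.01273, h_f = 20.6 m ≈ 20.7 m ✓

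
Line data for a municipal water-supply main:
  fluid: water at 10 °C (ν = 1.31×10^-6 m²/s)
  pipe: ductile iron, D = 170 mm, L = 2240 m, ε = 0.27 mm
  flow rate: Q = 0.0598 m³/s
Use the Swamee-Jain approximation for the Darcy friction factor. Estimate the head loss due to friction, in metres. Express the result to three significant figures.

V = 4Q/(πD²) = 4·0.0598/(π·0.170²) = 2.635 m/s
Re = VD/ν = 2.635·0.170/1.31×10^-6 = 3.42×10^5 → turbulent
ε/D = 0.27/170 = 0.00159
Swamee-Jain: f = 0.02281
h_f = f(L/D)V²/(2g) = 0.02281·(2240/0.170)·2.635²/(2·9.81) = 106.3 m

h_f ≈ 106 m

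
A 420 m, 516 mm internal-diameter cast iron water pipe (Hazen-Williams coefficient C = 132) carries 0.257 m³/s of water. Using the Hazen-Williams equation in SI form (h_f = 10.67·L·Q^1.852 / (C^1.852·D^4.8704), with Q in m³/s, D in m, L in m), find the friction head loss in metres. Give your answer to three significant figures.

h_f ≈ 1.07 m

h_f = 10.67·420·0.257^1.852 / (132^1.852·0.516^4.8704) = 1.074 m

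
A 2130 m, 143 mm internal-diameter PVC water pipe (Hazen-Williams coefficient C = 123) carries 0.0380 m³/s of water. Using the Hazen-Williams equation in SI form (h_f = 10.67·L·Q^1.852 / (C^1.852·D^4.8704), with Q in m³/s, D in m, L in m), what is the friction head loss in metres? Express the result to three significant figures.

h_f = 10.67·2130·0.0380^1.852 / (123^1.852·0.143^4.8704) = 93.25 m

h_f ≈ 93.3 m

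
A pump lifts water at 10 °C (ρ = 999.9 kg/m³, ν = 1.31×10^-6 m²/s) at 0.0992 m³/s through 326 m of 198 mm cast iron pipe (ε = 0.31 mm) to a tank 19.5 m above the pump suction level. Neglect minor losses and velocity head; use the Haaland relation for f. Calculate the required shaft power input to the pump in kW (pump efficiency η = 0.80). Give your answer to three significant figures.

V = 4Q/(πD²) = 3.222 m/s; Re = 4.87×10^5; ε/D = 0.00157; f = 0.02240
h_f = f(L/D)V²/2g = 19.51 m
Total head H = z + h_f = 19.5 + 19.51 = 39.01 m
P_hyd = ρgQH = 999.9·9.81·0.0992·39.01 = 37.96 kW
P_shaft = P_hyd/η = 37.96/0.80 = 47.45 kW

P_shaft ≈ 47.5 kW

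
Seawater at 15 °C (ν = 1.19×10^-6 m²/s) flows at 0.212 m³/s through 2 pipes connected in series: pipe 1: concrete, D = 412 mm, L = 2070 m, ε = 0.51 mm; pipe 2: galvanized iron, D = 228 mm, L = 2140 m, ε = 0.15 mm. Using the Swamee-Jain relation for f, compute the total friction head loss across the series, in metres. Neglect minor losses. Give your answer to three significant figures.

Pipe 1: V = 1.590 m/s, Re = 5.51×10^5, ε/D = 0.00124, f = 0.02128, h_1 = f(L/D)V²/2g = 13.78 m
Pipe 2: V = 5.192 m/s, Re = 9.95×10^5, ε/D = 6.58×10^-4, f = 0.01829, h_2 = f(L/D)V²/2g = 235.9 m
Series → Q common, losses add: H = Σh = 249.7 m

H ≈ 250 m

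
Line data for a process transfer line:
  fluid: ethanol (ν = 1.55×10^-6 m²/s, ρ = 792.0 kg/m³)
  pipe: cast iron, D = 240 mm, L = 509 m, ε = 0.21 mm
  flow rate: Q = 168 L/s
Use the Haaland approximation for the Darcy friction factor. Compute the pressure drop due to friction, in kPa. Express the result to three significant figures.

V = 4Q/(πD²) = 4·0.168/(π·0.240²) = 3.714 m/s
Re = VD/ν = 3.714·0.240/1.55×10^-6 = 5.75×10^5 → turbulent
ε/D = 0.21/240 = 8.75×10^-4
Haaland: f = 0.01955
h_f = f(L/D)V²/(2g) = 0.01955·(509/0.240)·3.714²/(2·9.81) = 29.15 m
Δp = ρg·h_f = 792.0·9.81·29.15 = 226.5 kPa

Δp ≈ 226 kPa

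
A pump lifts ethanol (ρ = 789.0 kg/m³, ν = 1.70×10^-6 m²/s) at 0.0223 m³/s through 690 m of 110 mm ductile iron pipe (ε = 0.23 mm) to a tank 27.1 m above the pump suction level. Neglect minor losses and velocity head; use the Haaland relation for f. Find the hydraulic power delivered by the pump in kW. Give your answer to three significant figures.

V = 4Q/(πD²) = 2.347 m/s; Re = 1.52×10^5; ε/D = 0.00209; f = 0.02474
h_f = f(L/D)V²/2g = 43.55 m
Total head H = z + h_f = 27.1 + 43.55 = 70.65 m
P_hyd = ρgQH = 789.0·9.81·0.0223·70.65 = 12.19 kW

P_hyd ≈ 12.2 kW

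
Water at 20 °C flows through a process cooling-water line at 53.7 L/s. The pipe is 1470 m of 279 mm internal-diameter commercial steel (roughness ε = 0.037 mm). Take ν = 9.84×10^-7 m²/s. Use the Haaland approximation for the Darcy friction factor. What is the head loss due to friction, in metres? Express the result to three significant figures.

h_f ≈ 3.30 m

V = 4Q/(πD²) = 4·0.0537/(π·0.279²) = 0.8784 m/s
Re = VD/ν = 0.8784·0.279/9.84×10^-7 = 2.49×10^5 → turbulent
ε/D = 0.037/279 = 1.33×10^-4
Haaland: f = 0.01590
h_f = f(L/D)V²/(2g) = 0.01590·(1470/0.279)·0.8784²/(2·9.81) = 3.295 m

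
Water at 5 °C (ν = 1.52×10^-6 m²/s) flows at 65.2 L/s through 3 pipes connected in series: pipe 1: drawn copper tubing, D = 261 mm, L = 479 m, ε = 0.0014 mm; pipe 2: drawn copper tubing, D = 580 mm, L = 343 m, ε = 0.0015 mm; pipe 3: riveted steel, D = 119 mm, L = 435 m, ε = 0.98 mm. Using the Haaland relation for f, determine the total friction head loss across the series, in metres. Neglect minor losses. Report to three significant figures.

H ≈ 231 m

Pipe 1: V = 1.219 m/s, Re = 2.09×10^5, ε/D = 5.36×10^-6, f = 0.01540, h_1 = f(L/D)V²/2g = 2.139 m
Pipe 2: V = 0.2468 m/s, Re = 9.42×10^4, ε/D = 2.59×10^-6, f = 0.01806, h_2 = f(L/D)V²/2g = 0.03315 m
Pipe 3: V = 5.862 m/s, Re = 4.59×10^5, ε/D = 0.00824, f = 0.03574, h_3 = f(L/D)V²/2g = 228.8 m
Series → Q common, losses add: H = Σh = 231.0 m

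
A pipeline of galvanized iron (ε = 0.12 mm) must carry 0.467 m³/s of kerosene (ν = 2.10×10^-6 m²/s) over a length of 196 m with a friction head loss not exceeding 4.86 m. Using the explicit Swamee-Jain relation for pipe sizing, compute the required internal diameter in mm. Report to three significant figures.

Swamee-Jain (Type III): D = 0.66·[ε^1.25·(LQ²/(gh_f))^4.75 + ν·Q^9.4·(L/(gh_f))^5.2]^0.04
LQ²/(gh_f) = 0.8966; L/(gh_f) = 4.111
Term 1 = ε^1.25·(…)^4.75 = 7.48×10^-6; Term 2 = ν·Q^9.4·(…)^5.2 = 2.55×10^-6
D = 0.66·(7.48×10^-6 + 2.55×10^-6)^0.04 = 0.4165 m = 416 mm
Check: V = 3.43 m/s, Re = 6.80×10^5, f = 0.01596, h_f = 4.50 m ≈ 4.86 m ✓

D ≈ 416 mm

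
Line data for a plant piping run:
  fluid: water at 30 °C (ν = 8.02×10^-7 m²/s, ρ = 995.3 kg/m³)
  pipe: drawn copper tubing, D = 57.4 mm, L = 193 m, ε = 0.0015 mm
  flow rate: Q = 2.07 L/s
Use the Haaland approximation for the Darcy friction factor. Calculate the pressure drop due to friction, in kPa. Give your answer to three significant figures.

V = 4Q/(πD²) = 4·0.00207/(π·0.0574²) = 0.7999 m/s
Re = VD/ν = 0.7999·0.0574/8.02×10^-7 = 5.73×10^4 → turbulent
ε/D = 0.0015/57.4 = 2.61×10^-5
Haaland: f = 0.02017
h_f = f(L/D)V²/(2g) = 0.02017·(193/0.0574)·0.7999²/(2·9.81) = 2.212 m
Δp = ρg·h_f = 995.3·9.81·2.212 = 21.59 kPa

Δp ≈ 21.6 kPa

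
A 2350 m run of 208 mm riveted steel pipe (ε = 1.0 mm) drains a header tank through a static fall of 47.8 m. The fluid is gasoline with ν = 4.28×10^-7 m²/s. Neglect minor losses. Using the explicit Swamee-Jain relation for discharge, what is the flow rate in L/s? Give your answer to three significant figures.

Q ≈ 56.4 L/s

Swamee-Jain (Type II): Q = -0.965·√(gD⁵h_f/L)·ln[ε/(3.7D) + √(3.17ν²L/(gD³h_f))]
√(gD⁵h_f/L) = √(9.81·0.208⁵·47.8/2350) = 0.008814
ε/(3.7D) = 0.00130; √(3.17ν²L/(gD³h_f)) = 1.80×10^-5
Q = -0.965·0.008814·ln(0.001317) = 0.05641 m³/s
Check: V = 1.66 m/s, Re = 8.07×10^5, f = 0.03020, h_f = 47.9 m ≈ 47.8 m ✓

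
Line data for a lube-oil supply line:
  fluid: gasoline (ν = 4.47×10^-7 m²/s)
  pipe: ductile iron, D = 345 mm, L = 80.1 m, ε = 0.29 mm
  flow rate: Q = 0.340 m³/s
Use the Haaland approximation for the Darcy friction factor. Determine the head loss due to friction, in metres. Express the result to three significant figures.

V = 4Q/(πD²) = 4·0.340/(π·0.345²) = 3.637 m/s
Re = VD/ν = 3.637·0.345/4.47×10^-7 = 2.81×10^6 → turbulent
ε/D = 0.29/345 = 8.41×10^-4
Haaland: f = 0.01898
h_f = f(L/D)V²/(2g) = 0.01898·(80.1/0.345)·3.637²/(2·9.81) = 2.971 m

h_f ≈ 2.97 m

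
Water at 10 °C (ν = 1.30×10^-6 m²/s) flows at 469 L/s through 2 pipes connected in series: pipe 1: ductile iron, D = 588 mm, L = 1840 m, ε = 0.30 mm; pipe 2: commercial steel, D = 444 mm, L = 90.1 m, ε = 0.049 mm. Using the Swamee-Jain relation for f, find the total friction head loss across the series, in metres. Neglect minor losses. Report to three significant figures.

Pipe 1: V = 1.727 m/s, Re = 7.81×10^5, ε/D = 5.10×10^-4, f = 0.01751, h_1 = f(L/D)V²/2g = 8.330 m
Pipe 2: V = 3.029 m/s, Re = 1.03×10^6, ε/D = 1.10×10^-4, f = 0.01362, h_2 = f(L/D)V²/2g = 1.293 m
Series → Q common, losses add: H = Σh = 9.623 m

H ≈ 9.62 m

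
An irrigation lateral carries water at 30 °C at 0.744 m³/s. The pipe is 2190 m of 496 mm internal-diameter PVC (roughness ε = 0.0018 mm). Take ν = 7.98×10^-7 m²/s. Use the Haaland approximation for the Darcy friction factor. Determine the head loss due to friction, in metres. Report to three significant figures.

h_f ≈ 33.9 m

V = 4Q/(πD²) = 4·0.744/(π·0.496²) = 3.851 m/s
Re = VD/ν = 3.851·0.496/7.98×10^-7 = 2.39×10^6 → turbulent
ε/D = 0.0018/496 = 3.63×10^-6
Haaland: f = 0.01017
h_f = f(L/D)V²/(2g) = 0.01017·(2190/0.496)·3.851²/(2·9.81) = 33.93 m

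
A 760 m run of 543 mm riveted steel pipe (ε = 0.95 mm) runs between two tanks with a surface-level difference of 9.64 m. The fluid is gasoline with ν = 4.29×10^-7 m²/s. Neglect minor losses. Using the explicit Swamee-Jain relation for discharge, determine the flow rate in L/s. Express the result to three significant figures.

Q ≈ 565 L/s

Swamee-Jain (Type II): Q = -0.965·√(gD⁵h_f/L)·ln[ε/(3.7D) + √(3.17ν²L/(gD³h_f))]
√(gD⁵h_f/L) = √(9.81·0.543⁵·9.64/760) = 0.07664
ε/(3.7D) = 4.73×10^-4; √(3.17ν²L/(gD³h_f)) = 5.41×10^-6
Q = -0.965·0.07664·ln(4.783×10^-4) = 0.5654 m³/s
Check: V = 2.44 m/s, Re = 3.09×10^6, f = 0.02271, h_f = 9.66 m ≈ 9.64 m ✓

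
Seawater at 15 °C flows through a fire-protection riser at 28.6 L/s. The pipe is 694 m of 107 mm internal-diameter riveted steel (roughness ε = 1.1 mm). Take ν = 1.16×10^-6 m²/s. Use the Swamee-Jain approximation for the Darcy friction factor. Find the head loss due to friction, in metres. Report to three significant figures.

V = 4Q/(πD²) = 4·0.0286/(π·0.107²) = 3.181 m/s
Re = VD/ν = 3.181·0.107/1.16×10^-6 = 2.93×10^5 → turbulent
ε/D = 1.1/107 = 0.0103
Swamee-Jain: f = 0.03858
h_f = f(L/D)V²/(2g) = 0.03858·(694/0.107)·3.181²/(2·9.81) = 129.0 m

h_f ≈ 129 m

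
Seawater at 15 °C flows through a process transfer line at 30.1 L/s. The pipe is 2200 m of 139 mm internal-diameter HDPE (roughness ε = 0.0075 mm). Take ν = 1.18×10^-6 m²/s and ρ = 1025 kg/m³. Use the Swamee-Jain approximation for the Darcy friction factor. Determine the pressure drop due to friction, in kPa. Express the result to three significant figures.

V = 4Q/(πD²) = 4·0.0301/(π·0.139²) = 1.984 m/s
Re = VD/ν = 1.984·0.139/1.18×10^-6 = 2.34×10^5 → turbulent
ε/D = 0.0075/139 = 5.40×10^-5
Swamee-Jain: f = 0.01560
h_f = f(L/D)V²/(2g) = 0.01560·(2200/0.139)·1.984²/(2·9.81) = 49.50 m
Δp = ρg·h_f = 1025·9.81·49.50 = 497.7 kPa

Δp ≈ 498 kPa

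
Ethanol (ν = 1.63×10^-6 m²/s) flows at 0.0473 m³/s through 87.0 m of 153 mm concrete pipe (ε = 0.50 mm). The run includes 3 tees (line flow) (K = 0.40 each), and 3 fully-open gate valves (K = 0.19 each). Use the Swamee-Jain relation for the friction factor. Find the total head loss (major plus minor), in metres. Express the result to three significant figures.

V = 4Q/(πD²) = 2.573 m/s; V²/2g = 0.3373 m
Re = 2.41×10^5, ε/D = 0.00327 → f = 0.02750 (Swamee-Jain)
Major: h_f = f(L/D)·V²/2g = 0.02750·568.6·0.3373 = 5.274 m
Minor: ΣK = 1.77; h_m = ΣK·V²/2g = 0.5971 m
Total H_L = 5.274 + 0.5971 = 5.872 m

H_L ≈ 5.87 m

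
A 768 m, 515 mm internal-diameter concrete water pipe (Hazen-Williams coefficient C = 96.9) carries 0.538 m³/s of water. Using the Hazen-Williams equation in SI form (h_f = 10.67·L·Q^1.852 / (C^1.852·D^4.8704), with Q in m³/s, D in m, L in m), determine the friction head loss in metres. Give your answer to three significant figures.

h_f ≈ 13.8 m

h_f = 10.67·768·0.538^1.852 / (96.9^1.852·0.515^4.8704) = 13.80 m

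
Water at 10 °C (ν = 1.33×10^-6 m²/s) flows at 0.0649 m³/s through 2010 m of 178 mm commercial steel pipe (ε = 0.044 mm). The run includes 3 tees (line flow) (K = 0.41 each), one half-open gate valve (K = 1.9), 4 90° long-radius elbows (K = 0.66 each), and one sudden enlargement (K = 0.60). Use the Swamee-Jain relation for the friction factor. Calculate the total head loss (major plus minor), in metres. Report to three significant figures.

V = 4Q/(πD²) = 2.608 m/s; V²/2g = 0.3467 m
Re = 3.49×10^5, ε/D = 2.47×10^-4 → f = 0.01643 (Swamee-Jain)
Major: h_f = f(L/D)·V²/2g = 0.01643·11292·0.3467 = 64.33 m
Minor: ΣK = 6.37; h_m = ΣK·V²/2g = 2.208 m
Total H_L = 64.33 + 2.208 = 66.54 m

H_L ≈ 66.5 m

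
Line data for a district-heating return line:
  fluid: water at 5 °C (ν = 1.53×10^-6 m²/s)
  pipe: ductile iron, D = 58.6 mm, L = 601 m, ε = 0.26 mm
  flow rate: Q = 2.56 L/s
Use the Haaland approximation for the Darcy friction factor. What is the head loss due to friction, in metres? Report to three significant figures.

V = 4Q/(πD²) = 4·0.00256/(π·0.0586²) = 0.9492 m/s
Re = VD/ν = 0.9492·0.0586/1.53×10^-6 = 3.64×10^4 → turbulent
ε/D = 0.26/58.6 = 0.00444
Haaland: f = 0.03175
h_f = f(L/D)V²/(2g) = 0.03175·(601/0.0586)·0.9492²/(2·9.81) = 14.95 m

h_f ≈ 15.0 m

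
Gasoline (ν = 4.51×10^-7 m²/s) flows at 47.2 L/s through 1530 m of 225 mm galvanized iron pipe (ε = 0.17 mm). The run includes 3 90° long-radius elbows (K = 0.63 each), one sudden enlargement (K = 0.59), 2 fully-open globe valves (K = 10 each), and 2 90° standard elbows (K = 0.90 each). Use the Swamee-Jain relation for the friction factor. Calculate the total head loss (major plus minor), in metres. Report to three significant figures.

H_L ≈ 11.1 m

V = 4Q/(πD²) = 1.187 m/s; V²/2g = 0.07182 m
Re = 5.92×10^5, ε/D = 7.56×10^-4 → f = 0.01910 (Swamee-Jain)
Major: h_f = f(L/D)·V²/2g = 0.01910·6800·0.07182 = 9.326 m
Minor: ΣK = 24.3; h_m = ΣK·V²/2g = 1.744 m
Total H_L = 9.326 + 1.744 = 11.07 m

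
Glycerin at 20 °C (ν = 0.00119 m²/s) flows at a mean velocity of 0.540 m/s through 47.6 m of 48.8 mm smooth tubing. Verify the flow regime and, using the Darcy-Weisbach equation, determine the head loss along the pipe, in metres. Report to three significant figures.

Re = VD/ν = 0.540·0.04880/0.00119 = 22.1 → laminar (Re < 2300)
f = 64/Re = 2.890
h_f = f(L/D)V²/(2g) = 2.890·(47.6/0.04880)·0.540²/(2·9.81) = 41.90 m

h_f ≈ 41.9 m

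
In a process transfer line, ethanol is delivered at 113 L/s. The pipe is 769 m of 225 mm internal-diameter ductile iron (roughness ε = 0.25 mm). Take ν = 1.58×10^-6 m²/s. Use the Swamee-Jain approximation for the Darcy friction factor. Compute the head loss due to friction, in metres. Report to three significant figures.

h_f ≈ 29.5 m

V = 4Q/(πD²) = 4·0.113/(π·0.225²) = 2.842 m/s
Re = VD/ν = 2.842·0.225/1.58×10^-6 = 4.05×10^5 → turbulent
ε/D = 0.25/225 = 0.00111
Swamee-Jain: f = 0.02096
h_f = f(L/D)V²/(2g) = 0.02096·(769/0.225)·2.842²/(2·9.81) = 29.49 m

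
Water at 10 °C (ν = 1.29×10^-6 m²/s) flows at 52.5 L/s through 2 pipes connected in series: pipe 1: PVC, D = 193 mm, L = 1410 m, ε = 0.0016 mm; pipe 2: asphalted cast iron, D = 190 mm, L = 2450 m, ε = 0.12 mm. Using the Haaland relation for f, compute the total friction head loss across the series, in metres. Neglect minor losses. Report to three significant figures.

H ≈ 60.2 m

Pipe 1: V = 1.795 m/s, Re = 2.68×10^5, ε/D = 8.29×10^-6, f = 0.01471, h_1 = f(L/D)V²/2g = 17.64 m
Pipe 2: V = 1.852 m/s, Re = 2.73×10^5, ε/D = 6.32×10^-4, f = 0.01890, h_2 = f(L/D)V²/2g = 42.59 m
Series → Q common, losses add: H = Σh = 60.23 m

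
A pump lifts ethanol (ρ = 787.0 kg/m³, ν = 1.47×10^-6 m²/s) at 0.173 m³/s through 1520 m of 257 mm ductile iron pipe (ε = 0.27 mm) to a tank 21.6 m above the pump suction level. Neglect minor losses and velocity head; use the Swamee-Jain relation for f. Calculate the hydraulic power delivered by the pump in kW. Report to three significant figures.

P_hyd ≈ 121 kW

V = 4Q/(πD²) = 3.335 m/s; Re = 5.83×10^5; ε/D = 0.00105; f = 0.02049
h_f = f(L/D)V²/2g = 68.68 m
Total head H = z + h_f = 21.6 + 68.68 = 90.28 m
P_hyd = ρgQH = 787.0·9.81·0.173·90.28 = 120.6 kW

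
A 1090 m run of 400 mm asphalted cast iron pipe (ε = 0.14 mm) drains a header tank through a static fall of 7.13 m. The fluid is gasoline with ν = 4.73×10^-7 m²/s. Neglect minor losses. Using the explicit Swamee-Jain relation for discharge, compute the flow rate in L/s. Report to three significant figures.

Q ≈ 226 L/s

Swamee-Jain (Type II): Q = -0.965·√(gD⁵h_f/L)·ln[ε/(3.7D) + √(3.17ν²L/(gD³h_f))]
√(gD⁵h_f/L) = √(9.81·0.400⁵·7.13/1090) = 0.02563
ε/(3.7D) = 9.46×10^-5; √(3.17ν²L/(gD³h_f)) = 1.31×10^-5
Q = -0.965·0.02563·ln(1.077×10^-4) = 0.2260 m³/s
Check: V = 1.80 m/s, Re = 1.52×10^6, f = 0.01596, h_f = 7.17 m ≈ 7.13 m ✓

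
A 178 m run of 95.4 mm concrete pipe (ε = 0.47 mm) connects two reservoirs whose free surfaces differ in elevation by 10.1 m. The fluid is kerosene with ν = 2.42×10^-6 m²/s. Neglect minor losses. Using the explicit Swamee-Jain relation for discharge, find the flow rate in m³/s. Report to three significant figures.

Q ≈ 0.0131 m³/s

Swamee-Jain (Type II): Q = -0.965·√(gD⁵h_f/L)·ln[ε/(3.7D) + √(3.17ν²L/(gD³h_f))]
√(gD⁵h_f/L) = √(9.81·0.0954⁵·10.1/178) = 0.002097
ε/(3.7D) = 0.00133; √(3.17ν²L/(gD³h_f)) = 1.96×10^-4
Q = -0.965·0.002097·ln(0.001528) = 0.01312 m³/s
Check: V = 1.84 m/s, Re = 7.24×10^4, f = 0.03182, h_f = 10.2 m ≈ 10.1 m ✓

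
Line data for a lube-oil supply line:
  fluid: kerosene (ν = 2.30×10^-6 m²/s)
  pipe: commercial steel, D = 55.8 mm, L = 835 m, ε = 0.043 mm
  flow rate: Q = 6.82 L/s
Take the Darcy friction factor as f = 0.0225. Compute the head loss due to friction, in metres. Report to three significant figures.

V = 4Q/(πD²) = 4·0.00682/(π·0.0558²) = 2.789 m/s
h_f = f(L/D)V²/(2g) = 0.02250·(835/0.0558)·2.789²/(2·9.81) = 133.5 m

h_f ≈ 133 m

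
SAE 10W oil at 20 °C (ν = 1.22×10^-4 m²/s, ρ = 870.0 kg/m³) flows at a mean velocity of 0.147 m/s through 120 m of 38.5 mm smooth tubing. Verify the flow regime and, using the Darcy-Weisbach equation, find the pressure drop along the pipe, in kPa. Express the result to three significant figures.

Δp ≈ 40.4 kPa

Re = VD/ν = 0.147·0.03850/1.22×10^-4 = 46.4 → laminar (Re < 2300)
f = 64/Re = 1.380
h_f = f(L/D)V²/(2g) = 1.380·(120/0.03850)·0.147²/(2·9.81) = 4.736 m
Δp = ρg·h_f = 870.0·9.81·4.736 = 40.42 kPa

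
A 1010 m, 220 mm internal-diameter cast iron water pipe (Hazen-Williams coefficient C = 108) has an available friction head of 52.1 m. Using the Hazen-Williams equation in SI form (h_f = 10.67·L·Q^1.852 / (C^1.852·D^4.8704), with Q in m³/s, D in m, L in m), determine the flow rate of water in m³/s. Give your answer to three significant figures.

Rearranging: Q = [h_f·C^1.852·D^4.8704 / (10.67·L)]^(1/1.852)
Q = [52.1·108^1.852·0.220^4.8704 / (10.67·1010)]^0.540 = 0.1132 m³/s

Q ≈ 0.113 m³/s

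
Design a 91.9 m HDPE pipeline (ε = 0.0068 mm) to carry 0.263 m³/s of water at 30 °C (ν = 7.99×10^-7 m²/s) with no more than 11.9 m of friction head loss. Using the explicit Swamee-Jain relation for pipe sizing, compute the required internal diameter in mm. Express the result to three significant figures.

D ≈ 220 mm

Swamee-Jain (Type III): D = 0.66·[ε^1.25·(LQ²/(gh_f))^4.75 + ν·Q^9.4·(L/(gh_f))^5.2]^0.04
LQ²/(gh_f) = 0.05445; L/(gh_f) = 0.7872
Term 1 = ε^1.25·(…)^4.75 = 3.44×10^-13; Term 2 = ν·Q^9.4·(…)^5.2 = 8.13×10^-13
D = 0.66·(3.44×10^-13 + 8.13×10^-13)^0.04 = 0.2198 m = 220 mm
Check: V = 6.93 m/s, Re = 1.91×10^6, f = 0.01144, h_f = 11.7 m ≈ 11.9 m ✓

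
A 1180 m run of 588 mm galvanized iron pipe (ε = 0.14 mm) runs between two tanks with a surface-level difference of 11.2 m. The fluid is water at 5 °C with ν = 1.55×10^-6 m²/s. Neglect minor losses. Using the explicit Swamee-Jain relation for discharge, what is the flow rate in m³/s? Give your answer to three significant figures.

Q ≈ 0.732 m³/s

Swamee-Jain (Type II): Q = -0.965·√(gD⁵h_f/L)·ln[ε/(3.7D) + √(3.17ν²L/(gD³h_f))]
√(gD⁵h_f/L) = √(9.81·0.588⁵·11.2/1180) = 0.08090
ε/(3.7D) = 6.44×10^-5; √(3.17ν²L/(gD³h_f)) = 2.01×10^-5
Q = -0.965·0.08090·ln(8.441×10^-5) = 0.7323 m³/s
Check: V = 2.70 m/s, Re = 1.02×10^6, f = 0.01515, h_f = 11.3 m ≈ 11.2 m ✓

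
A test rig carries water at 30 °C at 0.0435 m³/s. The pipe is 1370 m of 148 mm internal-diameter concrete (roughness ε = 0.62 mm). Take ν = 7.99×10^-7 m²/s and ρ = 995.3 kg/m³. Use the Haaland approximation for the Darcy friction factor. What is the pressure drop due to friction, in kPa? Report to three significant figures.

Δp ≈ 856 kPa

V = 4Q/(πD²) = 4·0.0435/(π·0.148²) = 2.529 m/s
Re = VD/ν = 2.529·0.148/7.99×10^-7 = 4.68×10^5 → turbulent
ε/D = 0.62/148 = 0.00419
Haaland: f = 0.02907
h_f = f(L/D)V²/(2g) = 0.02907·(1370/0.148)·2.529²/(2·9.81) = 87.69 m
Δp = ρg·h_f = 995.3·9.81·87.69 = 856.2 kPa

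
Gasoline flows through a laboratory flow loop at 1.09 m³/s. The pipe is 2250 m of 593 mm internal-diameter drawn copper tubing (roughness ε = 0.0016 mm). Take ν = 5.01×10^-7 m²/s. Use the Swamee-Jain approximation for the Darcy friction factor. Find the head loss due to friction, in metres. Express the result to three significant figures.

V = 4Q/(πD²) = 4·1.09/(π·0.593²) = 3.947 m/s
Re = VD/ν = 3.947·0.593/5.01×10^-7 = 4.67×10^6 → turbulent
ε/D = 0.0016/593 = 2.70×10^-6
Swamee-Jain: f = 0.009276
h_f = f(L/D)V²/(2g) = 0.009276·(2250/0.593)·3.947²/(2·9.81) = 27.94 m

h_f ≈ 27.9 m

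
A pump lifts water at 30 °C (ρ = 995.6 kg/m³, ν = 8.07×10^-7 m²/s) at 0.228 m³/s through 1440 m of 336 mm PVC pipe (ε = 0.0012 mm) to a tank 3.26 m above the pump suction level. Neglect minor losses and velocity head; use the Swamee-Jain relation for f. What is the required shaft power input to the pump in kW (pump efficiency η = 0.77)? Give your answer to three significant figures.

V = 4Q/(πD²) = 2.571 m/s; Re = 1.07×10^6; ε/D = 3.57×10^-6; f = 0.01157
h_f = f(L/D)V²/2g = 16.71 m
Total head H = z + h_f = 3.26 + 16.71 = 19.97 m
P_hyd = ρgQH = 995.6·9.81·0.228·19.97 = 44.47 kW
P_shaft = P_hyd/η = 44.47/0.77 = 57.75 kW

P_shaft ≈ 57.7 kW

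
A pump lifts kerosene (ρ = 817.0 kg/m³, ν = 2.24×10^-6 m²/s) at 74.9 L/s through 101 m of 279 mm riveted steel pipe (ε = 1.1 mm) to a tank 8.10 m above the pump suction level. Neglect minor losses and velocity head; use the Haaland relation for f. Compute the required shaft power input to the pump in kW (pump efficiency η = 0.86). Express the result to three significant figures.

V = 4Q/(πD²) = 1.225 m/s; Re = 1.53×10^5; ε/D = 0.00394; f = 0.02901
h_f = f(L/D)V²/2g = 0.8033 m
Total head H = z + h_f = 8.10 + 0.8033 = 8.903 m
P_hyd = ρgQH = 817.0·9.81·0.0749·8.903 = 5.345 kW
P_shaft = P_hyd/η = 5.345/0.86 = 6.215 kW

P_shaft ≈ 6.21 kW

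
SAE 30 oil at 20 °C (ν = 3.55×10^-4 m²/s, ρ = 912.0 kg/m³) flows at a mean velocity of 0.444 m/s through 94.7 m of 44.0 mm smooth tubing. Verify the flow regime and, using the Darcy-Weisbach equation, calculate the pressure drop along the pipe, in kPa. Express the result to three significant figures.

Re = VD/ν = 0.444·0.04400/3.55×10^-4 = 55.0 → laminar (Re < 2300)
f = 64/Re = 1.163
h_f = f(L/D)V²/(2g) = 1.163·(94.7/0.04400)·0.444²/(2·9.81) = 25.15 m
Δp = ρg·h_f = 912.0·9.81·25.15 = 225.0 kPa

Δp ≈ 225 kPa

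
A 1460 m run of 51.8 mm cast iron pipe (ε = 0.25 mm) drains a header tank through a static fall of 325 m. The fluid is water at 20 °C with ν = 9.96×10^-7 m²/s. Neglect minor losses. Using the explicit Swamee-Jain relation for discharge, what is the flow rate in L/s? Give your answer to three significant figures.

Swamee-Jain (Type II): Q = -0.965·√(gD⁵h_f/L)·ln[ε/(3.7D) + √(3.17ν²L/(gD³h_f))]
√(gD⁵h_f/L) = √(9.81·0.0518⁵·325/1460) = 9.025×10^-4
ε/(3.7D) = 0.00130; √(3.17ν²L/(gD³h_f)) = 1.02×10^-4
Q = -0.965·9.025×10^-4·ln(0.001406) = 0.005719 m³/s
Check: V = 2.71 m/s, Re = 1.41×10^5, f = 0.03094, h_f = 327 m ≈ 325 m ✓

Q ≈ 5.72 L/s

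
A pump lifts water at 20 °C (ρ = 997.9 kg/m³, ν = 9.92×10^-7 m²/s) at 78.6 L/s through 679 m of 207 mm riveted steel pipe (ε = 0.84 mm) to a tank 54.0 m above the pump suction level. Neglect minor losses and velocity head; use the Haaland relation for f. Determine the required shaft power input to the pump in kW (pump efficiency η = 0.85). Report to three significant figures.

V = 4Q/(πD²) = 2.336 m/s; Re = 4.87×10^5; ε/D = 0.00406; f = 0.02880
h_f = f(L/D)V²/2g = 26.26 m
Total head H = z + h_f = 54.0 + 26.26 = 80.26 m
P_hyd = ρgQH = 997.9·9.81·0.0786·80.26 = 61.76 kW
P_shaft = P_hyd/η = 61.76/0.85 = 72.66 kW

P_shaft ≈ 72.7 kW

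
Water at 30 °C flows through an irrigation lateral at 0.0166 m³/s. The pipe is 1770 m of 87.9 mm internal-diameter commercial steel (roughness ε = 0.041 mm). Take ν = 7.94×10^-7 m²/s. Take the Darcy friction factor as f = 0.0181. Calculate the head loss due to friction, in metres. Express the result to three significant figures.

V = 4Q/(πD²) = 4·0.0166/(π·0.0879²) = 2.736 m/s
h_f = f(L/D)V²/(2g) = 0.01810·(1770/0.0879)·2.736²/(2·9.81) = 139.0 m

h_f ≈ 139 m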